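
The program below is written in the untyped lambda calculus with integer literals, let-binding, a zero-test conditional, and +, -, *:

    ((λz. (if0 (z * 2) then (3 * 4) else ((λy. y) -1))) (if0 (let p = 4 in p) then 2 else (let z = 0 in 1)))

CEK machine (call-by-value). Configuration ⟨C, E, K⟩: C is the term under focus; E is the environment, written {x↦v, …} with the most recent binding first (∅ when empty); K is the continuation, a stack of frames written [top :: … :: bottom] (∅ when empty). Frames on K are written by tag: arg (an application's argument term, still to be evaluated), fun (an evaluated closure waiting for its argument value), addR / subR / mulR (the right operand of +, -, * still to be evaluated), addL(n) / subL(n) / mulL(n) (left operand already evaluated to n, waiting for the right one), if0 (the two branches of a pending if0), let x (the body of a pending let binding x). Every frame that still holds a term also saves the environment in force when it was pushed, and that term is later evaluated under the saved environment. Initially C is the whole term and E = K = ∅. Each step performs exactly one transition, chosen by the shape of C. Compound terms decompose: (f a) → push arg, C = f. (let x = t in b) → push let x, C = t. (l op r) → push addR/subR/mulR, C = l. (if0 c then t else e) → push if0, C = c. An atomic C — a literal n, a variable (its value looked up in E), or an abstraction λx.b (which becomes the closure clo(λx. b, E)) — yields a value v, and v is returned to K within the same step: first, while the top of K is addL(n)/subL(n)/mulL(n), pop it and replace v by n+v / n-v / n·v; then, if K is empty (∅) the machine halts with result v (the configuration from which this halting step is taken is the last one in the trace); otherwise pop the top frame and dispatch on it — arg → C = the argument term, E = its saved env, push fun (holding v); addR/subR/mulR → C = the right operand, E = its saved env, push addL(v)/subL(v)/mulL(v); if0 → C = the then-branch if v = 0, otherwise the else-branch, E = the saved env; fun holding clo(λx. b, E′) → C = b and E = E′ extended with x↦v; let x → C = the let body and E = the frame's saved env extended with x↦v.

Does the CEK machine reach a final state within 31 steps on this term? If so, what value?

step 0: [C=((λz. (if0 (z * 2) then (3 * 4) else ((λy. y) -1))) (if0 (let p = 4 in p) then 2 else (let z = 0 in 1))) | E=∅ | K=∅]
step 1: [C=(λz. (if0 (z * 2) then (3 * 4) else ((λy. y) -1))) | E=∅ | K=[arg]]
step 2: [C=(if0 (let p = 4 in p) then 2 else (let z = 0 in 1)) | E=∅ | K=[fun]]
step 3: [C=(let p = 4 in p) | E=∅ | K=[if0 :: fun]]
step 4: [C=4 | E=∅ | K=[let p :: if0 :: fun]]
step 5: [C=p | E={p↦4} | K=[if0 :: fun]]
step 6: [C=(let z = 0 in 1) | E=∅ | K=[fun]]
step 7: [C=0 | E=∅ | K=[let z :: fun]]
step 8: [C=1 | E={z↦0} | K=[fun]]
step 9: [C=(if0 (z * 2) then (3 * 4) else ((λy. y) -1)) | E={z↦1} | K=∅]
step 10: [C=(z * 2) | E={z↦1} | K=[if0]]
step 11: [C=z | E={z↦1} | K=[mulR :: if0]]
step 12: [C=2 | E={z↦1} | K=[mulL(1) :: if0]]
step 13: [C=((λy. y) -1) | E={z↦1} | K=∅]
step 14: [C=(λy. y) | E={z↦1} | K=[arg]]
step 15: [C=-1 | E={z↦1} | K=[fun]]
step 16: [C=y | E={y↦-1, z↦1} | K=∅]
→ final value -1

Answer: -1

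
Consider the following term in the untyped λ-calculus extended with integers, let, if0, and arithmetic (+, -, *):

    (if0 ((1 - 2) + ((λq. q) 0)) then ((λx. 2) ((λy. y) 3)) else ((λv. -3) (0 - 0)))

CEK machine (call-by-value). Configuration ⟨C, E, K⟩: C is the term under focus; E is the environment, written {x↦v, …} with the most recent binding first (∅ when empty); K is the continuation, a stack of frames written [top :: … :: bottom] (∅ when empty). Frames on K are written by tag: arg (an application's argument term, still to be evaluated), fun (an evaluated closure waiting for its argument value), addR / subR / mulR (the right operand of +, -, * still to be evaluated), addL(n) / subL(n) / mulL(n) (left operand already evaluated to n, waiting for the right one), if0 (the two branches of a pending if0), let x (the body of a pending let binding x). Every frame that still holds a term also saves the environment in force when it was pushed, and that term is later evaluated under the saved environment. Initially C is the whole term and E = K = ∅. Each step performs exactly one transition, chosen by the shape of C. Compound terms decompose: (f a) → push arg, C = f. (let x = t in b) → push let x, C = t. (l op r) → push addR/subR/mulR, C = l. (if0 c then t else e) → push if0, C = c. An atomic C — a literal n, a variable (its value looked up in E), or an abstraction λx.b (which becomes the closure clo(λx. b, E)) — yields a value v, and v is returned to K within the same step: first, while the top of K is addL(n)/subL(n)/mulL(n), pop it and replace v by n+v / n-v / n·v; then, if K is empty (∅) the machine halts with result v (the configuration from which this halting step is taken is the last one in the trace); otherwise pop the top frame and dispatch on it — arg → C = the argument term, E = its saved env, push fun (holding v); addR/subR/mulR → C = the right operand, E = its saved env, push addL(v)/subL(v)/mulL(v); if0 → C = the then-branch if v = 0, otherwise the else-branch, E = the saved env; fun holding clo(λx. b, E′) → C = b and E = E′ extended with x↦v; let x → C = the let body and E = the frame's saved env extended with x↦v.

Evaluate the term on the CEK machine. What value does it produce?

Answer: -3

Derivation:
[0] <C=(if0 ((1 - 2) + ((λq. q) 0)) then ((λx. 2) ((λy. y) 3)) else ((λv. -3) (0 - 0))), E=∅, K=∅>
[1] <C=((1 - 2) + ((λq. q) 0)), E=∅, K=[if0]>
[2] <C=(1 - 2), E=∅, K=[addR :: if0]>
[3] <C=1, E=∅, K=[subR :: addR :: if0]>
[4] <C=2, E=∅, K=[subL(1) :: addR :: if0]>
[5] <C=((λq. q) 0), E=∅, K=[addL(-1) :: if0]>
[6] <C=(λq. q), E=∅, K=[arg :: addL(-1) :: if0]>
[7] <C=0, E=∅, K=[fun :: addL(-1) :: if0]>
[8] <C=q, E={q↦0}, K=[addL(-1) :: if0]>
[9] <C=((λv. -3) (0 - 0)), E=∅, K=∅>
[10] <C=(λv. -3), E=∅, K=[arg]>
[11] <C=(0 - 0), E=∅, K=[fun]>
[12] <C=0, E=∅, K=[subR :: fun]>
[13] <C=0, E=∅, K=[subL(0) :: fun]>
[14] <C=-3, E={v↦0}, K=∅>
→ final value -3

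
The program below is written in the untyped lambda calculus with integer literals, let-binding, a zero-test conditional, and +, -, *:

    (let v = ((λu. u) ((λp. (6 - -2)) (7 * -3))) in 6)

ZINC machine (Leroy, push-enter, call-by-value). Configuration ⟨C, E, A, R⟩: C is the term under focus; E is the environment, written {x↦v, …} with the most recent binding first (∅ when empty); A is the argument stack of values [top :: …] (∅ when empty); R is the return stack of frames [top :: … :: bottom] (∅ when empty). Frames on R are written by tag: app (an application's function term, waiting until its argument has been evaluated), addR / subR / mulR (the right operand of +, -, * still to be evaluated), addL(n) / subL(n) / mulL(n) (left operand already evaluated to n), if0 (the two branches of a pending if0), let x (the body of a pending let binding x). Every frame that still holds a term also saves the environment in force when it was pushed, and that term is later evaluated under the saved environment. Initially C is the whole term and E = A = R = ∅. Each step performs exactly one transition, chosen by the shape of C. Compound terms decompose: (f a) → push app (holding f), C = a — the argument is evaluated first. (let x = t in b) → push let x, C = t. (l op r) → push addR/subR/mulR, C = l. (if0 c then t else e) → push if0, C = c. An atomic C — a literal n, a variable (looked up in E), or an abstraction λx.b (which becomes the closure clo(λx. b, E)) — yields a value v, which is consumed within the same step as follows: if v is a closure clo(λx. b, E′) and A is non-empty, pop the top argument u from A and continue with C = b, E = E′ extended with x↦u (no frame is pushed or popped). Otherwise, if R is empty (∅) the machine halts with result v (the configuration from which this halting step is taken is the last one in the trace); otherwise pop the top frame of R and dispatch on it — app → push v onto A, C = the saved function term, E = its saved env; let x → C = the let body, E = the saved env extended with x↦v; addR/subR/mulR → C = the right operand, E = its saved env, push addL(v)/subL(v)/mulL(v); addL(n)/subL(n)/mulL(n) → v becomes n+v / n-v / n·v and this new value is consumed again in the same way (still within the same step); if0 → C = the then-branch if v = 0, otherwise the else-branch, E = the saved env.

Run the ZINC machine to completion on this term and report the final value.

step 0: <C=(let v = ((λu. u) ((λp. (6 - -2)) (7 * -3))) in 6), E=∅, A=∅, R=∅>
step 1: <C=((λu. u) ((λp. (6 - -2)) (7 * -3))), E=∅, A=∅, R=[let v]>
step 2: <C=((λp. (6 - -2)) (7 * -3)), E=∅, A=∅, R=[app :: let v]>
step 3: <C=(7 * -3), E=∅, A=∅, R=[app :: app :: let v]>
step 4: <C=7, E=∅, A=∅, R=[mulR :: app :: app :: let v]>
step 5: <C=-3, E=∅, A=∅, R=[mulL(7) :: app :: app :: let v]>
step 6: <C=(λp. (6 - -2)), E=∅, A=[-21], R=[app :: let v]>
step 7: <C=(6 - -2), E={p↦-21}, A=∅, R=[app :: let v]>
step 8: <C=6, E={p↦-21}, A=∅, R=[subR :: app :: let v]>
step 9: <C=-2, E={p↦-21}, A=∅, R=[subL(6) :: app :: let v]>
step 10: <C=(λu. u), E=∅, A=[8], R=[let v]>
step 11: <C=u, E={u↦8}, A=∅, R=[let v]>
step 12: <C=6, E={v↦8}, A=∅, R=∅>
→ final value 6

Answer: 6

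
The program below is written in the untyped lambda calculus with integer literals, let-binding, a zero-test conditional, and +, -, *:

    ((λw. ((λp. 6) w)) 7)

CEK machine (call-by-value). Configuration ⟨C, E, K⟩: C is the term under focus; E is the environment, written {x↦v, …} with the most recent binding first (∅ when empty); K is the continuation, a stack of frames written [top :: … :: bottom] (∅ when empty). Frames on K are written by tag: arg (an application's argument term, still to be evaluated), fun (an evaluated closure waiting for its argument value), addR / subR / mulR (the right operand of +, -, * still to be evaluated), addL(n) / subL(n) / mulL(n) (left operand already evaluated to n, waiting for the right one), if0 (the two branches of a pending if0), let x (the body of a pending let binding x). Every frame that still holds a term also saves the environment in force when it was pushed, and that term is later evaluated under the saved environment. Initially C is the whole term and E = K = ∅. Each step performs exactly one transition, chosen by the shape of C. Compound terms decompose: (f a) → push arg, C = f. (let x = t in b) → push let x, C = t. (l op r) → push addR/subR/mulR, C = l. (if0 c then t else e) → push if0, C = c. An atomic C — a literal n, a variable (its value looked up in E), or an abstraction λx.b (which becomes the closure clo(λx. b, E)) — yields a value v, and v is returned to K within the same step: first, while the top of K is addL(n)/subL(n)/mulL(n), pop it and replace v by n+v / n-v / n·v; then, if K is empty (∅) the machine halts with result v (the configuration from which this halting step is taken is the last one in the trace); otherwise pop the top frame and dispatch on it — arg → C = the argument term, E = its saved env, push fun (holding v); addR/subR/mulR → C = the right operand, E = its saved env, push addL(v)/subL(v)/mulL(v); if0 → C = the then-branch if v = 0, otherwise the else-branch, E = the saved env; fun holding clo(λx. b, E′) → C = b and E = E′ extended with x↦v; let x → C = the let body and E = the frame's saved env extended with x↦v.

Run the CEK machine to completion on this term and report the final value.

0. ⟨C=((λw. ((λp. 6) w)) 7); E=∅; K=∅⟩
1. ⟨C=(λw. ((λp. 6) w)); E=∅; K=[arg]⟩
2. ⟨C=7; E=∅; K=[fun]⟩
3. ⟨C=((λp. 6) w); E={w↦7}; K=∅⟩
4. ⟨C=(λp. 6); E={w↦7}; K=[arg]⟩
5. ⟨C=w; E={w↦7}; K=[fun]⟩
6. ⟨C=6; E={p↦7, w↦7}; K=∅⟩
→ final value 6

Answer: 6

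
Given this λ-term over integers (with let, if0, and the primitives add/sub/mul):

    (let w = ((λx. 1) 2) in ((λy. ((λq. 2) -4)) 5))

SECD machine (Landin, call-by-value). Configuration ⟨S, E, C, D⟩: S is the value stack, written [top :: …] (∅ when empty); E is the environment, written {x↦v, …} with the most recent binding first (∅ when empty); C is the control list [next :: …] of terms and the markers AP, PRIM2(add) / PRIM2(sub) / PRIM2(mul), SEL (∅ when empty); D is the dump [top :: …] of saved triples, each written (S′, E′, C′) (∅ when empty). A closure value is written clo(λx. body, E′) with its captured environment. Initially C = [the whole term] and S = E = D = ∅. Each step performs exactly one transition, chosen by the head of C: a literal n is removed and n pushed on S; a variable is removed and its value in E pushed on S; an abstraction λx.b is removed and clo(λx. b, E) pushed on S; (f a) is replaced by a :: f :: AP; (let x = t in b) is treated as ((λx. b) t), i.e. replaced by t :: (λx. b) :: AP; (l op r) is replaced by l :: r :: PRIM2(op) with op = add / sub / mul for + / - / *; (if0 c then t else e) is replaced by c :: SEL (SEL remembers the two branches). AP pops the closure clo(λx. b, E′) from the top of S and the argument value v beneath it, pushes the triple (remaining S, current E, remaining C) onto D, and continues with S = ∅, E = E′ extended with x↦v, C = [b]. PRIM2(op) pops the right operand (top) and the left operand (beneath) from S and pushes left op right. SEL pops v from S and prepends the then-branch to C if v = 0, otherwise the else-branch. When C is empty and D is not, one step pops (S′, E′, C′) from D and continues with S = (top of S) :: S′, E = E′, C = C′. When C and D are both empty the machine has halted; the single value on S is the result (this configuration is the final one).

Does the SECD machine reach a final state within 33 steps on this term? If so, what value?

t=0: ⟨S=∅; E=∅; C=[(let w = ((λx. 1) 2) in ((λy. ((λq. 2) -4)) 5))]; D=∅⟩
t=1: ⟨S=∅; E=∅; C=[((λx. 1) 2) :: (λw. ((λy. ((λq. 2) -4)) 5)) :: AP]; D=∅⟩
t=2: ⟨S=∅; E=∅; C=[2 :: (λx. 1) :: AP :: (λw. ((λy. ((λq. 2) -4)) 5)) :: AP]; D=∅⟩
t=3: ⟨S=[2]; E=∅; C=[(λx. 1) :: AP :: (λw. ((λy. ((λq. 2) -4)) 5)) :: AP]; D=∅⟩
t=4: ⟨S=[clo(λx. 1, ∅) :: 2]; E=∅; C=[AP :: (λw. ((λy. ((λq. 2) -4)) 5)) :: AP]; D=∅⟩
t=5: ⟨S=∅; E={x↦2}; C=[1]; D=[(∅, ∅, [(λw. ((λy. ((λq. 2) -4)) 5)) :: AP])]⟩
t=6: ⟨S=[1]; E={x↦2}; C=∅; D=[(∅, ∅, [(λw. ((λy. ((λq. 2) -4)) 5)) :: AP])]⟩
t=7: ⟨S=[1]; E=∅; C=[(λw. ((λy. ((λq. 2) -4)) 5)) :: AP]; D=∅⟩
t=8: ⟨S=[clo(λw. ((λy. ((λq. 2) -4)) 5), ∅) :: 1]; E=∅; C=[AP]; D=∅⟩
t=9: ⟨S=∅; E={w↦1}; C=[((λy. ((λq. 2) -4)) 5)]; D=[(∅, ∅, ∅)]⟩
t=10: ⟨S=∅; E={w↦1}; C=[5 :: (λy. ((λq. 2) -4)) :: AP]; D=[(∅, ∅, ∅)]⟩
t=11: ⟨S=[5]; E={w↦1}; C=[(λy. ((λq. 2) -4)) :: AP]; D=[(∅, ∅, ∅)]⟩
t=12: ⟨S=[clo(λy. ((λq. 2) -4), {w↦1}) :: 5]; E={w↦1}; C=[AP]; D=[(∅, ∅, ∅)]⟩
t=13: ⟨S=∅; E={y↦5, w↦1}; C=[((λq. 2) -4)]; D=[(∅, {w↦1}, ∅) :: (∅, ∅, ∅)]⟩
t=14: ⟨S=∅; E={y↦5, w↦1}; C=[-4 :: (λq. 2) :: AP]; D=[(∅, {w↦1}, ∅) :: (∅, ∅, ∅)]⟩
t=15: ⟨S=[-4]; E={y↦5, w↦1}; C=[(λq. 2) :: AP]; D=[(∅, {w↦1}, ∅) :: (∅, ∅, ∅)]⟩
t=16: ⟨S=[clo(λq. 2, {y↦5, w↦1}) :: -4]; E={y↦5, w↦1}; C=[AP]; D=[(∅, {w↦1}, ∅) :: (∅, ∅, ∅)]⟩
t=17: ⟨S=∅; E={q↦-4, y↦5, w↦1}; C=[2]; D=[(∅, {y↦5, w↦1}, ∅) :: (∅, {w↦1}, ∅) :: (∅, ∅, ∅)]⟩
t=18: ⟨S=[2]; E={q↦-4, y↦5, w↦1}; C=∅; D=[(∅, {y↦5, w↦1}, ∅) :: (∅, {w↦1}, ∅) :: (∅, ∅, ∅)]⟩
t=19: ⟨S=[2]; E={y↦5, w↦1}; C=∅; D=[(∅, {w↦1}, ∅) :: (∅, ∅, ∅)]⟩
t=20: ⟨S=[2]; E={w↦1}; C=∅; D=[(∅, ∅, ∅)]⟩
t=21: ⟨S=[2]; E=∅; C=∅; D=∅⟩
→ final value 2

Answer: 2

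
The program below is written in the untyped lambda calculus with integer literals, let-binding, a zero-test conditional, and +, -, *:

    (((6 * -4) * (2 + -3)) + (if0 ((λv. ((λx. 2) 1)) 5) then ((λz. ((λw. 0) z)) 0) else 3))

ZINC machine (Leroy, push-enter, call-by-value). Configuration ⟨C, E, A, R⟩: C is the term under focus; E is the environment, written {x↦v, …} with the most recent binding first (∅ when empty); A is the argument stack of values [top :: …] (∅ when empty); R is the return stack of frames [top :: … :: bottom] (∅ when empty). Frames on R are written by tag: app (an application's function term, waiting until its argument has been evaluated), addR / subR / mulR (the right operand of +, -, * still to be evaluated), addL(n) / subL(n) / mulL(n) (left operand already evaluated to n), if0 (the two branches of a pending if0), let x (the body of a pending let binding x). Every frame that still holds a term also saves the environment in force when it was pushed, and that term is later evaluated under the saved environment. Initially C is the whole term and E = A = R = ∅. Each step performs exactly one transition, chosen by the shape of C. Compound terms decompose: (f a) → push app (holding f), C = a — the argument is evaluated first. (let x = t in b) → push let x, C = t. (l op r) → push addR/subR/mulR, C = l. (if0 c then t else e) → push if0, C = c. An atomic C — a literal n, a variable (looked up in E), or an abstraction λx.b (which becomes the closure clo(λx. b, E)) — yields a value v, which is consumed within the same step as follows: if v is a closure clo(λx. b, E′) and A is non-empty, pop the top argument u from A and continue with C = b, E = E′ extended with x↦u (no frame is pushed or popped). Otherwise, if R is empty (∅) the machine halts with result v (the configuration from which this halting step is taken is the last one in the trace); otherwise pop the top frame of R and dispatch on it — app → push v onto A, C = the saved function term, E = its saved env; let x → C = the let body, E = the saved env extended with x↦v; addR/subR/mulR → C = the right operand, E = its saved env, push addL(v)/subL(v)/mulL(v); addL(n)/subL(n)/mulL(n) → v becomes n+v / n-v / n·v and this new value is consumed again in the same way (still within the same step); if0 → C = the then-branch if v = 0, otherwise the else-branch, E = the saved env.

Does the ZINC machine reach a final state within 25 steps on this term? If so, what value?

t=0: <C=(((6 * -4) * (2 + -3)) + (if0 ((λv. ((λx. 2) 1)) 5) then ((λz. ((λw. 0) z)) 0) else 3)), E=∅, A=∅, R=∅>
t=1: <C=((6 * -4) * (2 + -3)), E=∅, A=∅, R=[addR]>
t=2: <C=(6 * -4), E=∅, A=∅, R=[mulR :: addR]>
t=3: <C=6, E=∅, A=∅, R=[mulR :: mulR :: addR]>
t=4: <C=-4, E=∅, A=∅, R=[mulL(6) :: mulR :: addR]>
t=5: <C=(2 + -3), E=∅, A=∅, R=[mulL(-24) :: addR]>
t=6: <C=2, E=∅, A=∅, R=[addR :: mulL(-24) :: addR]>
t=7: <C=-3, E=∅, A=∅, R=[addL(2) :: mulL(-24) :: addR]>
t=8: <C=(if0 ((λv. ((λx. 2) 1)) 5) then ((λz. ((λw. 0) z)) 0) else 3), E=∅, A=∅, R=[addL(24)]>
t=9: <C=((λv. ((λx. 2) 1)) 5), E=∅, A=∅, R=[if0 :: addL(24)]>
t=10: <C=5, E=∅, A=∅, R=[app :: if0 :: addL(24)]>
t=11: <C=(λv. ((λx. 2) 1)), E=∅, A=[5], R=[if0 :: addL(24)]>
t=12: <C=((λx. 2) 1), E={v↦5}, A=∅, R=[if0 :: addL(24)]>
t=13: <C=1, E={v↦5}, A=∅, R=[app :: if0 :: addL(24)]>
t=14: <C=(λx. 2), E={v↦5}, A=[1], R=[if0 :: addL(24)]>
t=15: <C=2, E={x↦1, v↦5}, A=∅, R=[if0 :: addL(24)]>
t=16: <C=3, E=∅, A=∅, R=[addL(24)]>
→ final value 27

Answer: 27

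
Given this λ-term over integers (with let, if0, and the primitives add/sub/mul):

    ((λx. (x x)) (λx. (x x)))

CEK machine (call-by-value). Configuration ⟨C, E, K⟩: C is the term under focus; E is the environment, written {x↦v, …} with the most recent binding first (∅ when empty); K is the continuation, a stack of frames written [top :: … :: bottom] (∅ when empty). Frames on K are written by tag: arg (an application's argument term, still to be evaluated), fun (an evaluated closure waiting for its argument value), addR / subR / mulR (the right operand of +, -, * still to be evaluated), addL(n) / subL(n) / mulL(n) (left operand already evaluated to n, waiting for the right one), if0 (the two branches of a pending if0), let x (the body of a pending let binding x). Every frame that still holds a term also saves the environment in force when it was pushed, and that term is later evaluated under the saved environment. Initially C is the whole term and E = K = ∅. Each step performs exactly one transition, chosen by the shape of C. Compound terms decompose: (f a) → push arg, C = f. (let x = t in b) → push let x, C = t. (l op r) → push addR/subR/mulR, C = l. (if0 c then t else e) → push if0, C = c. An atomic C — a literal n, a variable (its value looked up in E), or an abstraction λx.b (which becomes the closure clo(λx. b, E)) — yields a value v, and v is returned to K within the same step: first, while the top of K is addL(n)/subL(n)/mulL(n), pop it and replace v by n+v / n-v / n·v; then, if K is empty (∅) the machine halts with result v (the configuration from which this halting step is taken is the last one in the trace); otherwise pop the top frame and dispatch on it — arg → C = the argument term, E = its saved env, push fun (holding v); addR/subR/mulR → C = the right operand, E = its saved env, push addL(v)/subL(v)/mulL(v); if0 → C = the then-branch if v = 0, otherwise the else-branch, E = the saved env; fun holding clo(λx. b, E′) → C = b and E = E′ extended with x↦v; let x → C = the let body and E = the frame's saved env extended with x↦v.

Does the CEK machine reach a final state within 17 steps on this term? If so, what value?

0. ⟨C=((λx. (x x)) (λx. (x x))); E=∅; K=∅⟩
1. ⟨C=(λx. (x x)); E=∅; K=[arg]⟩
2. ⟨C=(λx. (x x)); E=∅; K=[fun]⟩
3. ⟨C=(x x); E={x↦clo(λx. (x x), ∅)}; K=∅⟩
4. ⟨C=x; E={x↦clo(λx. (x x), ∅)}; K=[arg]⟩
5. ⟨C=x; E={x↦clo(λx. (x x), ∅)}; K=[fun]⟩
… configuration repeats with period 3 (steps 3–5 recur indefinitely) …

Answer: DIVERGES (no final state within 17 steps)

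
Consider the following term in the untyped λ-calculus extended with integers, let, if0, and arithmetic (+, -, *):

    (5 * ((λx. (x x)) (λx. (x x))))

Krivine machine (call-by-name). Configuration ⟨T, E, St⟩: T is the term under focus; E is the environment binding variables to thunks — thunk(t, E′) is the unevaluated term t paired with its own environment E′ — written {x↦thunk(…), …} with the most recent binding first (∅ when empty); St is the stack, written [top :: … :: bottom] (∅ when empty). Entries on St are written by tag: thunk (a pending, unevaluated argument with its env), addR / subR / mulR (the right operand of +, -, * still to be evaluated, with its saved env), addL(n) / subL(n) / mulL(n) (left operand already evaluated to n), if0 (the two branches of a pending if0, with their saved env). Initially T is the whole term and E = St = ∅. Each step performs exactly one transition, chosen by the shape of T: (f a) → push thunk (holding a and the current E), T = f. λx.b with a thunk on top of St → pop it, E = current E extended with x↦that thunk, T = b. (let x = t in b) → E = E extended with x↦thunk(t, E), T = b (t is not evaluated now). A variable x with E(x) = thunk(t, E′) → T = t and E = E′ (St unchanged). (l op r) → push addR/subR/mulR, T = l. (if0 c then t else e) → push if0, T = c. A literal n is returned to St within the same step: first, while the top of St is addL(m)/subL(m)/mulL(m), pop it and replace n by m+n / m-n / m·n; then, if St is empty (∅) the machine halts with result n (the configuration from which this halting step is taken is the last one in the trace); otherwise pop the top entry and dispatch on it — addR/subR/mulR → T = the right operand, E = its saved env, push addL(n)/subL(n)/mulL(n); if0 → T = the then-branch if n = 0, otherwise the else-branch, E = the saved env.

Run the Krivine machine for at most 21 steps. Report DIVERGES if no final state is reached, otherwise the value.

Answer: DIVERGES (no final state within 21 steps)

Execution trace:
t=0: <T=(5 * ((λx. (x x)) (λx. (x x)))), E=∅, St=∅>
t=1: <T=5, E=∅, St=[mulR]>
t=2: <T=((λx. (x x)) (λx. (x x))), E=∅, St=[mulL(5)]>
t=3: <T=(λx. (x x)), E=∅, St=[thunk :: mulL(5)]>
t=4: <T=(x x), E={x↦thunk((λx. (x x)), ∅)}, St=[mulL(5)]>
t=5: <T=x, E={x↦thunk((λx. (x x)), ∅)}, St=[thunk :: mulL(5)]>
t=6: <T=(λx. (x x)), E=∅, St=[thunk :: mulL(5)]>
t=7: <T=(x x), E={x↦thunk(x, {x↦thunk((λx. (x x)), ∅)})}, St=[mulL(5)]>
t=8: <T=x, E={x↦thunk(x, {x↦thunk((λx. (x x)), ∅)})}, St=[thunk :: mulL(5)]>
t=9: <T=x, E={x↦thunk((λx. (x x)), ∅)}, St=[thunk :: mulL(5)]>
t=10: <T=(λx. (x x)), E=∅, St=[thunk :: mulL(5)]>
t=11: <T=(x x), E={x↦thunk(x, {x↦thunk(x, {x↦thunk((λx. (x x)), ∅)})})}, St=[mulL(5)]>
t=12: <T=x, E={x↦thunk(x, {x↦thunk(x, {x↦thunk((λx. (x x)), ∅)})})}, St=[thunk :: mulL(5)]>
t=13: <T=x, E={x↦thunk(x, {x↦thunk((λx. (x x)), ∅)})}, St=[thunk :: mulL(5)]>
t=14: <T=x, E={x↦thunk((λx. (x x)), ∅)}, St=[thunk :: mulL(5)]>
t=15: <T=(λx. (x x)), E=∅, St=[thunk :: mulL(5)]>
t=16: <T=(x x), E={x↦thunk(x, {x↦thunk(x, {x↦thunk(x, {x↦thunk((λx. (x x)), ∅)})})})}, St=[mulL(5)]>
t=17: <T=x, E={x↦thunk(x, {x↦thunk(x, {x↦thunk(x, {x↦thunk((λx. (x x)), ∅)})})})}, St=[thunk :: mulL(5)]>
t=18: <T=x, E={x↦thunk(x, {x↦thunk(x, {x↦thunk((λx. (x x)), ∅)})})}, St=[thunk :: mulL(5)]>
t=19: <T=x, E={x↦thunk(x, {x↦thunk((λx. (x x)), ∅)})}, St=[thunk :: mulL(5)]>
t=20: <T=x, E={x↦thunk((λx. (x x)), ∅)}, St=[thunk :: mulL(5)]>
t=21: <T=(λx. (x x)), E=∅, St=[thunk :: mulL(5)]>
→ 21 transitions taken and the configuration is still not final: no result within 21 steps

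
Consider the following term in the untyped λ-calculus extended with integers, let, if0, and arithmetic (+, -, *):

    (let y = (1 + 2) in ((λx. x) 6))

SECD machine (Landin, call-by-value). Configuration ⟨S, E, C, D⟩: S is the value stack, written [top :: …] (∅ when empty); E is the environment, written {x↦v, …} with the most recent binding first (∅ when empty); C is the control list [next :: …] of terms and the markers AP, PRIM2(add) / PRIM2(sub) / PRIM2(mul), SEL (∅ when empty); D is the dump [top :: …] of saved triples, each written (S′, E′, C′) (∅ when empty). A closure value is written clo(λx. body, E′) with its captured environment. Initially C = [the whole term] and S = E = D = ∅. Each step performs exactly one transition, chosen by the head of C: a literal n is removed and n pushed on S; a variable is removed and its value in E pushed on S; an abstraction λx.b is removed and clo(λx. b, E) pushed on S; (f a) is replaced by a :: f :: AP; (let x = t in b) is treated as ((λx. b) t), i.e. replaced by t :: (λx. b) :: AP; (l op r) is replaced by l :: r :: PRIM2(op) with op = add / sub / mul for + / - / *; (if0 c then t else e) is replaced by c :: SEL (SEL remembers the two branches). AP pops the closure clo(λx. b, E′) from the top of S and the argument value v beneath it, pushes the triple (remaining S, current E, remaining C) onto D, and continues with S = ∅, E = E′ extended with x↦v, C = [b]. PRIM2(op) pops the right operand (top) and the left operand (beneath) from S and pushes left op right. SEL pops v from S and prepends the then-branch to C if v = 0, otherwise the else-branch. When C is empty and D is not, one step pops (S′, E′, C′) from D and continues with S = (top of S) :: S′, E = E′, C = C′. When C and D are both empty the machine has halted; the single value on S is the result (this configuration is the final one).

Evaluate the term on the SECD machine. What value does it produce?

t=0: [S=∅ | E=∅ | C=[(let y = (1 + 2) in ((λx. x) 6))] | D=∅]
t=1: [S=∅ | E=∅ | C=[(1 + 2) :: (λy. ((λx. x) 6)) :: AP] | D=∅]
t=2: [S=∅ | E=∅ | C=[1 :: 2 :: PRIM2(add) :: (λy. ((λx. x) 6)) :: AP] | D=∅]
t=3: [S=[1] | E=∅ | C=[2 :: PRIM2(add) :: (λy. ((λx. x) 6)) :: AP] | D=∅]
t=4: [S=[2 :: 1] | E=∅ | C=[PRIM2(add) :: (λy. ((λx. x) 6)) :: AP] | D=∅]
t=5: [S=[3] | E=∅ | C=[(λy. ((λx. x) 6)) :: AP] | D=∅]
t=6: [S=[clo(λy. ((λx. x) 6), ∅) :: 3] | E=∅ | C=[AP] | D=∅]
t=7: [S=∅ | E={y↦3} | C=[((λx. x) 6)] | D=[(∅, ∅, ∅)]]
t=8: [S=∅ | E={y↦3} | C=[6 :: (λx. x) :: AP] | D=[(∅, ∅, ∅)]]
t=9: [S=[6] | E={y↦3} | C=[(λx. x) :: AP] | D=[(∅, ∅, ∅)]]
t=10: [S=[clo(λx. x, {y↦3}) :: 6] | E={y↦3} | C=[AP] | D=[(∅, ∅, ∅)]]
t=11: [S=∅ | E={x↦6, y↦3} | C=[x] | D=[(∅, {y↦3}, ∅) :: (∅, ∅, ∅)]]
t=12: [S=[6] | E={x↦6, y↦3} | C=∅ | D=[(∅, {y↦3}, ∅) :: (∅, ∅, ∅)]]
t=13: [S=[6] | E={y↦3} | C=∅ | D=[(∅, ∅, ∅)]]
t=14: [S=[6] | E=∅ | C=∅ | D=∅]
→ final value 6

Answer: 6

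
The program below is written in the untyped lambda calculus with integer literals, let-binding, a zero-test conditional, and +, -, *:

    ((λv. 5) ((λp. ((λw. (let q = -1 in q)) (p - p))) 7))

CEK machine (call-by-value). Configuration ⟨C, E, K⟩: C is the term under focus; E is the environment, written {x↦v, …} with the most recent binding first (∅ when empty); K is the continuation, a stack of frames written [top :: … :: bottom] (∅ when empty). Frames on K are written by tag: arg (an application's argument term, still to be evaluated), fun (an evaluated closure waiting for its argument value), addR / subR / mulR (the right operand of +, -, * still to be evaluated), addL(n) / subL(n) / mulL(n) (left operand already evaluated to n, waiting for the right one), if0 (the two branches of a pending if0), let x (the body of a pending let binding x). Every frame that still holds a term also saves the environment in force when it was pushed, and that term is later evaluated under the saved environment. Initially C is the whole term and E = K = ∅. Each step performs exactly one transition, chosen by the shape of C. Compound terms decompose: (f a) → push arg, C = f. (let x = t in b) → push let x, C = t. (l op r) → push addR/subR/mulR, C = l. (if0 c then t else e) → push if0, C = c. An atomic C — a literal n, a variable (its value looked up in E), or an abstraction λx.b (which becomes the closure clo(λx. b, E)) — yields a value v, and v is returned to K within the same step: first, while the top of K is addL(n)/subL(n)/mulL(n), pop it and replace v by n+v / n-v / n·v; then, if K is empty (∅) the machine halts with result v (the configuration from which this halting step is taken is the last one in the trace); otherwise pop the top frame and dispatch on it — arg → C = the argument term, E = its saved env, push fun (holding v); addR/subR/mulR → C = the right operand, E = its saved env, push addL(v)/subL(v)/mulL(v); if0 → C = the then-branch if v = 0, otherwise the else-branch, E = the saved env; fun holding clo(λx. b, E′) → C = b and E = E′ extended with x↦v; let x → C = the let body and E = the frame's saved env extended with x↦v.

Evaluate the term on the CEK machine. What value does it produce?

t=0: ⟨C=((λv. 5) ((λp. ((λw. (let q = -1 in q)) (p - p))) 7)); E=∅; K=∅⟩
t=1: ⟨C=(λv. 5); E=∅; K=[arg]⟩
t=2: ⟨C=((λp. ((λw. (let q = -1 in q)) (p - p))) 7); E=∅; K=[fun]⟩
t=3: ⟨C=(λp. ((λw. (let q = -1 in q)) (p - p))); E=∅; K=[arg :: fun]⟩
t=4: ⟨C=7; E=∅; K=[fun :: fun]⟩
t=5: ⟨C=((λw. (let q = -1 in q)) (p - p)); E={p↦7}; K=[fun]⟩
t=6: ⟨C=(λw. (let q = -1 in q)); E={p↦7}; K=[arg :: fun]⟩
t=7: ⟨C=(p - p); E={p↦7}; K=[fun :: fun]⟩
t=8: ⟨C=p; E={p↦7}; K=[subR :: fun :: fun]⟩
t=9: ⟨C=p; E={p↦7}; K=[subL(7) :: fun :: fun]⟩
t=10: ⟨C=(let q = -1 in q); E={w↦0, p↦7}; K=[fun]⟩
t=11: ⟨C=-1; E={w↦0, p↦7}; K=[let q :: fun]⟩
t=12: ⟨C=q; E={q↦-1, w↦0, p↦7}; K=[fun]⟩
t=13: ⟨C=5; E={v↦-1}; K=∅⟩
→ final value 5

Answer: 5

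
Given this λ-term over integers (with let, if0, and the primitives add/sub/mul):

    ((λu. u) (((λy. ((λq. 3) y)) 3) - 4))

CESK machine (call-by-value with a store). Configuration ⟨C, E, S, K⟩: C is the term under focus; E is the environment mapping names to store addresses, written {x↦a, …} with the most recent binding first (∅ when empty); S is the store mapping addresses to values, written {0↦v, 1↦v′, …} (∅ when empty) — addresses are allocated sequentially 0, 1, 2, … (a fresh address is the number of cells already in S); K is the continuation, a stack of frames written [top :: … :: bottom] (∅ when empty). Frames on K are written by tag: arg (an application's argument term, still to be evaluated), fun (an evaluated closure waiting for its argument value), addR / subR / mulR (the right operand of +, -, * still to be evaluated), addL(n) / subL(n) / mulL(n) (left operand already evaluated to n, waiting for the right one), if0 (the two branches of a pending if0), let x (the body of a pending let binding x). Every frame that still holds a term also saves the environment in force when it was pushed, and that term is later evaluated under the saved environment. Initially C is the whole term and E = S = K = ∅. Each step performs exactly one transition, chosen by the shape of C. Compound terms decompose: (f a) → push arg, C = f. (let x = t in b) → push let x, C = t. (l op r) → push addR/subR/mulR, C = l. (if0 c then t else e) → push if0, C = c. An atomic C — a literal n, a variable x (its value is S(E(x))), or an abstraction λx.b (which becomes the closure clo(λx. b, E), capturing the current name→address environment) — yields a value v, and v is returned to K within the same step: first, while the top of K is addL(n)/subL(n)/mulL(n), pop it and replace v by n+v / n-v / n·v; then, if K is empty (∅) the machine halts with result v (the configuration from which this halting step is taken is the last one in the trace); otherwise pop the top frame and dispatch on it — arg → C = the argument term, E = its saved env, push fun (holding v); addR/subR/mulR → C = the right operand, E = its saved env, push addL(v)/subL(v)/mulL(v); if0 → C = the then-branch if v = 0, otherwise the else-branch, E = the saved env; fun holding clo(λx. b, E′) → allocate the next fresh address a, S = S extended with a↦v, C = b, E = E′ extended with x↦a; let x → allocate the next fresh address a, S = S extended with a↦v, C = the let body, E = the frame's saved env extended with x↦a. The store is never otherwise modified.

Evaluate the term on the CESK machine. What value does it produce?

0. [C=((λu. u) (((λy. ((λq. 3) y)) 3) - 4)) | E=∅ | S=∅ | K=∅]
1. [C=(λu. u) | E=∅ | S=∅ | K=[arg]]
2. [C=(((λy. ((λq. 3) y)) 3) - 4) | E=∅ | S=∅ | K=[fun]]
3. [C=((λy. ((λq. 3) y)) 3) | E=∅ | S=∅ | K=[subR :: fun]]
4. [C=(λy. ((λq. 3) y)) | E=∅ | S=∅ | K=[arg :: subR :: fun]]
5. [C=3 | E=∅ | S=∅ | K=[fun :: subR :: fun]]
6. [C=((λq. 3) y) | E={y↦0} | S={0↦3} | K=[subR :: fun]]
7. [C=(λq. 3) | E={y↦0} | S={0↦3} | K=[arg :: subR :: fun]]
8. [C=y | E={y↦0} | S={0↦3} | K=[fun :: subR :: fun]]
9. [C=3 | E={q↦1, y↦0} | S={0↦3, 1↦3} | K=[subR :: fun]]
10. [C=4 | E=∅ | S={0↦3, 1↦3} | K=[subL(3) :: fun]]
11. [C=u | E={u↦2} | S={0↦3, 1↦3, 2↦-1} | K=∅]
→ final value -1

Answer: -1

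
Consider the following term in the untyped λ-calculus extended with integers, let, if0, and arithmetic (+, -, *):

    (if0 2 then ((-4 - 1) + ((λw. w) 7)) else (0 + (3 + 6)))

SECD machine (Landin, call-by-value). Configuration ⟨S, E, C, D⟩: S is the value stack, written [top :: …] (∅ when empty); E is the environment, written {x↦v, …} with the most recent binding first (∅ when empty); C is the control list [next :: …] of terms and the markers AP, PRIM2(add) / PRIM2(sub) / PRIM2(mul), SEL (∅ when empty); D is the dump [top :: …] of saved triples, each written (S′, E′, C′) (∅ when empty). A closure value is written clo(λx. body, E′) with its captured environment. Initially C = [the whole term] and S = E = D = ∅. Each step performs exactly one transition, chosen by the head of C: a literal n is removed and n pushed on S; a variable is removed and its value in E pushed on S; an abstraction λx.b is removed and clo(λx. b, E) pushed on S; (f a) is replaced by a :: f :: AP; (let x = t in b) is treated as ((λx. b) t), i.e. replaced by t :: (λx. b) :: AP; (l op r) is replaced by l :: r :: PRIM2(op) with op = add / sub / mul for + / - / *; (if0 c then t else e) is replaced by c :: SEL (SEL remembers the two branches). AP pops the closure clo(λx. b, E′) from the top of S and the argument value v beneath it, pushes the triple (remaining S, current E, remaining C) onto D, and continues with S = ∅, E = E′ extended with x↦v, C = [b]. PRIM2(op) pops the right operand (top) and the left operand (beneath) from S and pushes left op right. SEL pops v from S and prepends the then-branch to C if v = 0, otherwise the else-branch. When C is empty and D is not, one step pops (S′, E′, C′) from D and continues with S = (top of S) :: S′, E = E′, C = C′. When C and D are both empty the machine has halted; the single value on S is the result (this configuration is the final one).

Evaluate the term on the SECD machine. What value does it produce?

[0] <S=∅, E=∅, C=[(if0 2 then ((-4 - 1) + ((λw. w) 7)) else (0 + (3 + 6)))], D=∅>
[1] <S=∅, E=∅, C=[2 :: SEL], D=∅>
[2] <S=[2], E=∅, C=[SEL], D=∅>
[3] <S=∅, E=∅, C=[(0 + (3 + 6))], D=∅>
[4] <S=∅, E=∅, C=[0 :: (3 + 6) :: PRIM2(add)], D=∅>
[5] <S=[0], E=∅, C=[(3 + 6) :: PRIM2(add)], D=∅>
[6] <S=[0], E=∅, C=[3 :: 6 :: PRIM2(add) :: PRIM2(add)], D=∅>
[7] <S=[3 :: 0], E=∅, C=[6 :: PRIM2(add) :: PRIM2(add)], D=∅>
[8] <S=[6 :: 3 :: 0], E=∅, C=[PRIM2(add) :: PRIM2(add)], D=∅>
[9] <S=[9 :: 0], E=∅, C=[PRIM2(add)], D=∅>
[10] <S=[9], E=∅, C=∅, D=∅>
→ final value 9

Answer: 9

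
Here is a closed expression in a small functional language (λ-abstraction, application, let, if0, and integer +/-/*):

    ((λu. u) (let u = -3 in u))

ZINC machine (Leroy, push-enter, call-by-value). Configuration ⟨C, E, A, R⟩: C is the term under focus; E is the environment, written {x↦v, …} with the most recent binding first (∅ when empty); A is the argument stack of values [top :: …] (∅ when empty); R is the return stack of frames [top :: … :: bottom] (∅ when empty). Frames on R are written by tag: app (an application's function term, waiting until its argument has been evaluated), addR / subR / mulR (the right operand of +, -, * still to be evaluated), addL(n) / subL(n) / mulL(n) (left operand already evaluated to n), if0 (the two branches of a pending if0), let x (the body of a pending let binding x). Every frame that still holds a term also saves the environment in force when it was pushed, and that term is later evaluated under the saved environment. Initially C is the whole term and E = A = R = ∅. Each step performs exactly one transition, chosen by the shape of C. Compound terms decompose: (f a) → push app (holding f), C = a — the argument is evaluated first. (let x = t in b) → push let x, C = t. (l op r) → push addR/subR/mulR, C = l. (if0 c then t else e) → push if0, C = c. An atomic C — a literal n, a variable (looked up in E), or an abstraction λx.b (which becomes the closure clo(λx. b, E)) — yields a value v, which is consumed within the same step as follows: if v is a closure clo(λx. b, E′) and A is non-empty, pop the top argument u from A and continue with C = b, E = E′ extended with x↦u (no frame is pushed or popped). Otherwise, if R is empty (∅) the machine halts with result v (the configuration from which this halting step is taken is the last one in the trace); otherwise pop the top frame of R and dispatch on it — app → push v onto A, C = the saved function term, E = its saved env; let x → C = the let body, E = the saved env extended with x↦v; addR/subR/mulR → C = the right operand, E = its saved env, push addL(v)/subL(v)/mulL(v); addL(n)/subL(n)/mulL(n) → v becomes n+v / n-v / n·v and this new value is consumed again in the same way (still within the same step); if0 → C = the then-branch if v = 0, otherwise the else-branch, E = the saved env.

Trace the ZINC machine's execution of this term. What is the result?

Answer: -3

Derivation:
[0] <C=((λu. u) (let u = -3 in u)), E=∅, A=∅, R=∅>
[1] <C=(let u = -3 in u), E=∅, A=∅, R=[app]>
[2] <C=-3, E=∅, A=∅, R=[let u :: app]>
[3] <C=u, E={u↦-3}, A=∅, R=[app]>
[4] <C=(λu. u), E=∅, A=[-3], R=∅>
[5] <C=u, E={u↦-3}, A=∅, R=∅>
→ final value -3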